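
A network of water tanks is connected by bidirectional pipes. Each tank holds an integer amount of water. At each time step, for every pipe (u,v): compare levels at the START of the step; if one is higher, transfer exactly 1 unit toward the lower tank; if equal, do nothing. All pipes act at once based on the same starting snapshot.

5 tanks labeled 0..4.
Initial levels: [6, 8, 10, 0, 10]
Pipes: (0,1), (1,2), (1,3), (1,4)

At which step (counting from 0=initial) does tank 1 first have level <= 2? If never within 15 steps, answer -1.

Step 1: flows [1->0,2->1,1->3,4->1] -> levels [7 8 9 1 9]
Step 2: flows [1->0,2->1,1->3,4->1] -> levels [8 8 8 2 8]
Step 3: flows [0=1,1=2,1->3,1=4] -> levels [8 7 8 3 8]
Step 4: flows [0->1,2->1,1->3,4->1] -> levels [7 9 7 4 7]
Step 5: flows [1->0,1->2,1->3,1->4] -> levels [8 5 8 5 8]
Step 6: flows [0->1,2->1,1=3,4->1] -> levels [7 8 7 5 7]
Step 7: flows [1->0,1->2,1->3,1->4] -> levels [8 4 8 6 8]
Step 8: flows [0->1,2->1,3->1,4->1] -> levels [7 8 7 5 7]
  -> period-2 cycle (repeats step 6); tank 1 never drops to <=2
Tank 1 never reaches <=2 within 15 steps

Answer: -1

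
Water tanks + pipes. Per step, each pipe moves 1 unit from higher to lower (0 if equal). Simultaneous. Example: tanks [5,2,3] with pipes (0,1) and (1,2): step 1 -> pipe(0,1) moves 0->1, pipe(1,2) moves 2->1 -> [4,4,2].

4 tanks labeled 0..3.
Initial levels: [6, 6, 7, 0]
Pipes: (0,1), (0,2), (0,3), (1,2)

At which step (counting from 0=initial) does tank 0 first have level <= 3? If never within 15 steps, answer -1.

Answer: 7

Derivation:
Step 1: flows [0=1,2->0,0->3,2->1] -> levels [6 7 5 1]
Step 2: flows [1->0,0->2,0->3,1->2] -> levels [5 5 7 2]
Step 3: flows [0=1,2->0,0->3,2->1] -> levels [5 6 5 3]
Step 4: flows [1->0,0=2,0->3,1->2] -> levels [5 4 6 4]
Step 5: flows [0->1,2->0,0->3,2->1] -> levels [4 6 4 5]
Step 6: flows [1->0,0=2,3->0,1->2] -> levels [6 4 5 4]
Step 7: flows [0->1,0->2,0->3,2->1] -> levels [3 6 5 5]
Tank 0 first reaches <=3 at step 7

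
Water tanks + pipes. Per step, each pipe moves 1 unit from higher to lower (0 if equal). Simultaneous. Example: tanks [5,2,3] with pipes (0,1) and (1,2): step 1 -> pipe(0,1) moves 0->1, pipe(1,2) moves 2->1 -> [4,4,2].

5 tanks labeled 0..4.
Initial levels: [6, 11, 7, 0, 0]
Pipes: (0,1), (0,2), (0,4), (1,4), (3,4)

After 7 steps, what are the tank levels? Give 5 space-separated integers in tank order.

Step 1: flows [1->0,2->0,0->4,1->4,3=4] -> levels [7 9 6 0 2]
Step 2: flows [1->0,0->2,0->4,1->4,4->3] -> levels [6 7 7 1 3]
Step 3: flows [1->0,2->0,0->4,1->4,4->3] -> levels [7 5 6 2 4]
Step 4: flows [0->1,0->2,0->4,1->4,4->3] -> levels [4 5 7 3 5]
Step 5: flows [1->0,2->0,4->0,1=4,4->3] -> levels [7 4 6 4 3]
Step 6: flows [0->1,0->2,0->4,1->4,3->4] -> levels [4 4 7 3 6]
Step 7: flows [0=1,2->0,4->0,4->1,4->3] -> levels [6 5 6 4 3]

Answer: 6 5 6 4 3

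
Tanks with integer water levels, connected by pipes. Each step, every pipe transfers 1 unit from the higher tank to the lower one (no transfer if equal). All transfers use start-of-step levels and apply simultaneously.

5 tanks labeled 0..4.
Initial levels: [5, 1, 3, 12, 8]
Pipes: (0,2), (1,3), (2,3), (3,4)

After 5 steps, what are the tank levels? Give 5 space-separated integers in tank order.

Answer: 5 6 7 5 6

Derivation:
Step 1: flows [0->2,3->1,3->2,3->4] -> levels [4 2 5 9 9]
Step 2: flows [2->0,3->1,3->2,3=4] -> levels [5 3 5 7 9]
Step 3: flows [0=2,3->1,3->2,4->3] -> levels [5 4 6 6 8]
Step 4: flows [2->0,3->1,2=3,4->3] -> levels [6 5 5 6 7]
Step 5: flows [0->2,3->1,3->2,4->3] -> levels [5 6 7 5 6]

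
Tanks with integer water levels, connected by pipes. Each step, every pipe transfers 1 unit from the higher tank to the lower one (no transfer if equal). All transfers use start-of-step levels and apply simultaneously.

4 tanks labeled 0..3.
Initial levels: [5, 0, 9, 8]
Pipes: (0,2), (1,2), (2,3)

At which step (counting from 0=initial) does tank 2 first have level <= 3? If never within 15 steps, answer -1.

Answer: -1

Derivation:
Step 1: flows [2->0,2->1,2->3] -> levels [6 1 6 9]
Step 2: flows [0=2,2->1,3->2] -> levels [6 2 6 8]
Step 3: flows [0=2,2->1,3->2] -> levels [6 3 6 7]
Step 4: flows [0=2,2->1,3->2] -> levels [6 4 6 6]
Step 5: flows [0=2,2->1,2=3] -> levels [6 5 5 6]
Step 6: flows [0->2,1=2,3->2] -> levels [5 5 7 5]
Step 7: flows [2->0,2->1,2->3] -> levels [6 6 4 6]
Step 8: flows [0->2,1->2,3->2] -> levels [5 5 7 5]
  -> period-2 cycle (repeats step 6); tank 2 never drops to <=3
Tank 2 never reaches <=3 within 15 steps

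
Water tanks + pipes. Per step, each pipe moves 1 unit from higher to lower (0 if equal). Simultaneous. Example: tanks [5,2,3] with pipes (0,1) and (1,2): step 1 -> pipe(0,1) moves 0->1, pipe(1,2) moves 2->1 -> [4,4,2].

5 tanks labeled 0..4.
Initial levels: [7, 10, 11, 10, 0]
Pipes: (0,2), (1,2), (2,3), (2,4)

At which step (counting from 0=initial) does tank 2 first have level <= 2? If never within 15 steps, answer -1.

Answer: -1

Derivation:
Step 1: flows [2->0,2->1,2->3,2->4] -> levels [8 11 7 11 1]
Step 2: flows [0->2,1->2,3->2,2->4] -> levels [7 10 9 10 2]
Step 3: flows [2->0,1->2,3->2,2->4] -> levels [8 9 9 9 3]
Step 4: flows [2->0,1=2,2=3,2->4] -> levels [9 9 7 9 4]
Step 5: flows [0->2,1->2,3->2,2->4] -> levels [8 8 9 8 5]
Step 6: flows [2->0,2->1,2->3,2->4] -> levels [9 9 5 9 6]
Step 7: flows [0->2,1->2,3->2,4->2] -> levels [8 8 9 8 5]
  -> period-2 cycle (repeats step 5); tank 2 never drops to <=2
Tank 2 never reaches <=2 within 15 steps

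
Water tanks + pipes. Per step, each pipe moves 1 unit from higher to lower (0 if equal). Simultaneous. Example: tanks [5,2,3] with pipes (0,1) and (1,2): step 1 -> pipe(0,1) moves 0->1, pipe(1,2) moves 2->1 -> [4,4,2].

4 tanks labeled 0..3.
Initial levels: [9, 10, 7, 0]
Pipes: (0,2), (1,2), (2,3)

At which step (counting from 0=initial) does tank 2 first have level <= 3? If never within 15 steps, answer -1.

Answer: -1

Derivation:
Step 1: flows [0->2,1->2,2->3] -> levels [8 9 8 1]
Step 2: flows [0=2,1->2,2->3] -> levels [8 8 8 2]
Step 3: flows [0=2,1=2,2->3] -> levels [8 8 7 3]
Step 4: flows [0->2,1->2,2->3] -> levels [7 7 8 4]
Step 5: flows [2->0,2->1,2->3] -> levels [8 8 5 5]
Step 6: flows [0->2,1->2,2=3] -> levels [7 7 7 5]
Step 7: flows [0=2,1=2,2->3] -> levels [7 7 6 6]
Step 8: flows [0->2,1->2,2=3] -> levels [6 6 8 6]
Step 9: flows [2->0,2->1,2->3] -> levels [7 7 5 7]
Step 10: flows [0->2,1->2,3->2] -> levels [6 6 8 6]
  -> period-2 cycle (repeats step 8); tank 2 never drops to <=3
Tank 2 never reaches <=3 within 15 steps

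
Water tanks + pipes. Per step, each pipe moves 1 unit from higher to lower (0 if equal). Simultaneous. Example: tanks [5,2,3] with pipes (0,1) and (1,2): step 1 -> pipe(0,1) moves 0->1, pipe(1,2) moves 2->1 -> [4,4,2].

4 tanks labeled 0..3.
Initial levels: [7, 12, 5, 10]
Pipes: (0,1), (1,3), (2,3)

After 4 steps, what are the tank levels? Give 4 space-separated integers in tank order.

Answer: 9 8 8 9

Derivation:
Step 1: flows [1->0,1->3,3->2] -> levels [8 10 6 10]
Step 2: flows [1->0,1=3,3->2] -> levels [9 9 7 9]
Step 3: flows [0=1,1=3,3->2] -> levels [9 9 8 8]
Step 4: flows [0=1,1->3,2=3] -> levels [9 8 8 9]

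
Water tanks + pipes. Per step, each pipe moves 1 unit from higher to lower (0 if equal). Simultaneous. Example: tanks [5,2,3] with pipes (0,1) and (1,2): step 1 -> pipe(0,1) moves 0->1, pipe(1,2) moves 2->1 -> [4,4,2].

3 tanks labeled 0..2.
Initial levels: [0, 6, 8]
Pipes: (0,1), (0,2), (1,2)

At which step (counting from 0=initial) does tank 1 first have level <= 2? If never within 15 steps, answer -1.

Answer: -1

Derivation:
Step 1: flows [1->0,2->0,2->1] -> levels [2 6 6]
Step 2: flows [1->0,2->0,1=2] -> levels [4 5 5]
Step 3: flows [1->0,2->0,1=2] -> levels [6 4 4]
Step 4: flows [0->1,0->2,1=2] -> levels [4 5 5]
  -> period-2 cycle (repeats step 2); tank 1 never drops to <=2
Tank 1 never reaches <=2 within 15 steps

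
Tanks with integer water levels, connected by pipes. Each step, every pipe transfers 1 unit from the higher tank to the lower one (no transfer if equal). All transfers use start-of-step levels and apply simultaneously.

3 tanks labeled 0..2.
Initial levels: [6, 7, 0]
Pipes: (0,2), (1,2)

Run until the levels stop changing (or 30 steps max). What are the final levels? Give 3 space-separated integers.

Answer: 5 5 3

Derivation:
Step 1: flows [0->2,1->2] -> levels [5 6 2]
Step 2: flows [0->2,1->2] -> levels [4 5 4]
Step 3: flows [0=2,1->2] -> levels [4 4 5]
Step 4: flows [2->0,2->1] -> levels [5 5 3]
Step 5: flows [0->2,1->2] -> levels [4 4 5]
  -> period-2 cycle: step 5 state = step 3 state; never stabilizes
  -> state at step 30: (30-3) mod 2 = 1, same as step 4 -> [5 5 3]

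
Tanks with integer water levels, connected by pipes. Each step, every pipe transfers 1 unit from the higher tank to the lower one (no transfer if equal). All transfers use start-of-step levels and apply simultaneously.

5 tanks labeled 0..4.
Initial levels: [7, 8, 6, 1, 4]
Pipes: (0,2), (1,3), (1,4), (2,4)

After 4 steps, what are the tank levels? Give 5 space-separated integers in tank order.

Step 1: flows [0->2,1->3,1->4,2->4] -> levels [6 6 6 2 6]
Step 2: flows [0=2,1->3,1=4,2=4] -> levels [6 5 6 3 6]
Step 3: flows [0=2,1->3,4->1,2=4] -> levels [6 5 6 4 5]
Step 4: flows [0=2,1->3,1=4,2->4] -> levels [6 4 5 5 6]

Answer: 6 4 5 5 6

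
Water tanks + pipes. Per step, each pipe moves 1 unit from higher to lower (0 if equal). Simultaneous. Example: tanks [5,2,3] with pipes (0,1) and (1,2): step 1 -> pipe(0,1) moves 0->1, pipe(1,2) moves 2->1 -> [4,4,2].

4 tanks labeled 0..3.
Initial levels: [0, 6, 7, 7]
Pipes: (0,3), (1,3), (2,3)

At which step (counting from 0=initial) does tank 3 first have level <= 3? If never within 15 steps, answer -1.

Step 1: flows [3->0,3->1,2=3] -> levels [1 7 7 5]
Step 2: flows [3->0,1->3,2->3] -> levels [2 6 6 6]
Step 3: flows [3->0,1=3,2=3] -> levels [3 6 6 5]
Step 4: flows [3->0,1->3,2->3] -> levels [4 5 5 6]
Step 5: flows [3->0,3->1,3->2] -> levels [5 6 6 3]
Tank 3 first reaches <=3 at step 5

Answer: 5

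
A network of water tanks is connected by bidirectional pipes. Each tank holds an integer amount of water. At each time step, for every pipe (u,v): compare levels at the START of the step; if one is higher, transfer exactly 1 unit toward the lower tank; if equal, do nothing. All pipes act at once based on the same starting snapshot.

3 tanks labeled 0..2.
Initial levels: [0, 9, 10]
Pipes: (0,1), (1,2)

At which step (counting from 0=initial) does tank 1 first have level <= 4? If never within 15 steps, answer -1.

Answer: -1

Derivation:
Step 1: flows [1->0,2->1] -> levels [1 9 9]
Step 2: flows [1->0,1=2] -> levels [2 8 9]
Step 3: flows [1->0,2->1] -> levels [3 8 8]
Step 4: flows [1->0,1=2] -> levels [4 7 8]
Step 5: flows [1->0,2->1] -> levels [5 7 7]
Step 6: flows [1->0,1=2] -> levels [6 6 7]
Step 7: flows [0=1,2->1] -> levels [6 7 6]
Step 8: flows [1->0,1->2] -> levels [7 5 7]
Step 9: flows [0->1,2->1] -> levels [6 7 6]
  -> period-2 cycle (repeats step 7); tank 1 never drops to <=4
Tank 1 never reaches <=4 within 15 steps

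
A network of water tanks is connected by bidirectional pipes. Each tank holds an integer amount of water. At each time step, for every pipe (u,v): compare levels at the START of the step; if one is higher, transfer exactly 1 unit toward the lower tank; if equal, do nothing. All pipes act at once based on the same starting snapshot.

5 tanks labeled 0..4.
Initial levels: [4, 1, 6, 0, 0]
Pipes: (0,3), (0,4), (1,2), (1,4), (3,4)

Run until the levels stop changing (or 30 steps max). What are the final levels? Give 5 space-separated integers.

Answer: 2 4 2 2 1

Derivation:
Step 1: flows [0->3,0->4,2->1,1->4,3=4] -> levels [2 1 5 1 2]
Step 2: flows [0->3,0=4,2->1,4->1,4->3] -> levels [1 3 4 3 0]
Step 3: flows [3->0,0->4,2->1,1->4,3->4] -> levels [1 3 3 1 3]
Step 4: flows [0=3,4->0,1=2,1=4,4->3] -> levels [2 3 3 2 1]
Step 5: flows [0=3,0->4,1=2,1->4,3->4] -> levels [1 2 3 1 4]
Step 6: flows [0=3,4->0,2->1,4->1,4->3] -> levels [2 4 2 2 1]
Step 7: flows [0=3,0->4,1->2,1->4,3->4] -> levels [1 2 3 1 4]
  -> period-2 cycle: step 7 state = step 5 state; never stabilizes
  -> state at step 30: (30-5) mod 2 = 1, same as step 6 -> [2 4 2 2 1]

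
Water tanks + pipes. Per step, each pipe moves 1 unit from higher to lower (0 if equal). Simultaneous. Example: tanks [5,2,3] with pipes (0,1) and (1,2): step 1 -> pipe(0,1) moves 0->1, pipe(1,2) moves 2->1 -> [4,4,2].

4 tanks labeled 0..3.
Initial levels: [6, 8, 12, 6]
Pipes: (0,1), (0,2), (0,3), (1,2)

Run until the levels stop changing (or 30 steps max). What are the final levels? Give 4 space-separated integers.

Step 1: flows [1->0,2->0,0=3,2->1] -> levels [8 8 10 6]
Step 2: flows [0=1,2->0,0->3,2->1] -> levels [8 9 8 7]
Step 3: flows [1->0,0=2,0->3,1->2] -> levels [8 7 9 8]
Step 4: flows [0->1,2->0,0=3,2->1] -> levels [8 9 7 8]
Step 5: flows [1->0,0->2,0=3,1->2] -> levels [8 7 9 8]
  -> period-2 cycle: step 5 state = step 3 state; never stabilizes
  -> state at step 30: (30-3) mod 2 = 1, same as step 4 -> [8 9 7 8]

Answer: 8 9 7 8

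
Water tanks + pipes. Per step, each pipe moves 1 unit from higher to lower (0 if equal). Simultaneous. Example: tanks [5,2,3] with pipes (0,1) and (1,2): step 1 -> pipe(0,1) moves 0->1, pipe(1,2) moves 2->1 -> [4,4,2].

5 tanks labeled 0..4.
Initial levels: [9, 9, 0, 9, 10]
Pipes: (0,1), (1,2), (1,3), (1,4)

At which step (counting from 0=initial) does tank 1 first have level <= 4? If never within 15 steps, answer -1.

Answer: -1

Derivation:
Step 1: flows [0=1,1->2,1=3,4->1] -> levels [9 9 1 9 9]
Step 2: flows [0=1,1->2,1=3,1=4] -> levels [9 8 2 9 9]
Step 3: flows [0->1,1->2,3->1,4->1] -> levels [8 10 3 8 8]
Step 4: flows [1->0,1->2,1->3,1->4] -> levels [9 6 4 9 9]
Step 5: flows [0->1,1->2,3->1,4->1] -> levels [8 8 5 8 8]
Step 6: flows [0=1,1->2,1=3,1=4] -> levels [8 7 6 8 8]
Step 7: flows [0->1,1->2,3->1,4->1] -> levels [7 9 7 7 7]
Step 8: flows [1->0,1->2,1->3,1->4] -> levels [8 5 8 8 8]
Step 9: flows [0->1,2->1,3->1,4->1] -> levels [7 9 7 7 7]
  -> period-2 cycle (repeats step 7); tank 1 never drops to <=4
Tank 1 never reaches <=4 within 15 steps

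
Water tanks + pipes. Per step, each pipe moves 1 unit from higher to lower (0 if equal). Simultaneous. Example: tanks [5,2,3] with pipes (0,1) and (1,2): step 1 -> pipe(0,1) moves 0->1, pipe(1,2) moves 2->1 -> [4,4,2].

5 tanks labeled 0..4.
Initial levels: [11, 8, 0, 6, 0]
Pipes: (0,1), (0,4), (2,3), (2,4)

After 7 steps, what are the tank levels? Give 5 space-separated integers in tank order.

Answer: 6 6 5 3 5

Derivation:
Step 1: flows [0->1,0->4,3->2,2=4] -> levels [9 9 1 5 1]
Step 2: flows [0=1,0->4,3->2,2=4] -> levels [8 9 2 4 2]
Step 3: flows [1->0,0->4,3->2,2=4] -> levels [8 8 3 3 3]
Step 4: flows [0=1,0->4,2=3,2=4] -> levels [7 8 3 3 4]
Step 5: flows [1->0,0->4,2=3,4->2] -> levels [7 7 4 3 4]
Step 6: flows [0=1,0->4,2->3,2=4] -> levels [6 7 3 4 5]
Step 7: flows [1->0,0->4,3->2,4->2] -> levels [6 6 5 3 5]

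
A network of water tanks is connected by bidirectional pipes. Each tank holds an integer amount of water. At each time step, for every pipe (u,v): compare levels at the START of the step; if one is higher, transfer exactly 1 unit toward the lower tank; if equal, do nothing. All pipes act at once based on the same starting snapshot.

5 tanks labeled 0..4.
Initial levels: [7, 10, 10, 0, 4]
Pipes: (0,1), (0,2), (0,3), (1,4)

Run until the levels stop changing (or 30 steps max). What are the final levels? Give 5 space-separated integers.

Step 1: flows [1->0,2->0,0->3,1->4] -> levels [8 8 9 1 5]
Step 2: flows [0=1,2->0,0->3,1->4] -> levels [8 7 8 2 6]
Step 3: flows [0->1,0=2,0->3,1->4] -> levels [6 7 8 3 7]
Step 4: flows [1->0,2->0,0->3,1=4] -> levels [7 6 7 4 7]
Step 5: flows [0->1,0=2,0->3,4->1] -> levels [5 8 7 5 6]
Step 6: flows [1->0,2->0,0=3,1->4] -> levels [7 6 6 5 7]
Step 7: flows [0->1,0->2,0->3,4->1] -> levels [4 8 7 6 6]
Step 8: flows [1->0,2->0,3->0,1->4] -> levels [7 6 6 5 7]
  -> period-2 cycle: step 8 state = step 6 state; never stabilizes
  -> state at step 30: (30-6) mod 2 = 0, same as step 6 -> [7 6 6 5 7]

Answer: 7 6 6 5 7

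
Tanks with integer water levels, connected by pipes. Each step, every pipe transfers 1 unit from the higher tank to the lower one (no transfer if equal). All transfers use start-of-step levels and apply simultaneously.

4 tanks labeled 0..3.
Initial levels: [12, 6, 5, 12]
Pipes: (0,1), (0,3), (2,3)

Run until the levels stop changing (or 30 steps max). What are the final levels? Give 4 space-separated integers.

Step 1: flows [0->1,0=3,3->2] -> levels [11 7 6 11]
Step 2: flows [0->1,0=3,3->2] -> levels [10 8 7 10]
Step 3: flows [0->1,0=3,3->2] -> levels [9 9 8 9]
Step 4: flows [0=1,0=3,3->2] -> levels [9 9 9 8]
Step 5: flows [0=1,0->3,2->3] -> levels [8 9 8 10]
Step 6: flows [1->0,3->0,3->2] -> levels [10 8 9 8]
Step 7: flows [0->1,0->3,2->3] -> levels [8 9 8 10]
  -> period-2 cycle: step 7 state = step 5 state; never stabilizes
  -> state at step 30: (30-5) mod 2 = 1, same as step 6 -> [10 8 9 8]

Answer: 10 8 9 8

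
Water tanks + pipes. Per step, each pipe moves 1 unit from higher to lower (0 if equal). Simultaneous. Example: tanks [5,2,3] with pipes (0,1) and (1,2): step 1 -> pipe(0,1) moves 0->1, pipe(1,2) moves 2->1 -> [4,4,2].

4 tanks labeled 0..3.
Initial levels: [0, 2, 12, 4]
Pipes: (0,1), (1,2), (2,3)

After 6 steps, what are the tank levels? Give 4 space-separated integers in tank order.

Answer: 4 4 5 5

Derivation:
Step 1: flows [1->0,2->1,2->3] -> levels [1 2 10 5]
Step 2: flows [1->0,2->1,2->3] -> levels [2 2 8 6]
Step 3: flows [0=1,2->1,2->3] -> levels [2 3 6 7]
Step 4: flows [1->0,2->1,3->2] -> levels [3 3 6 6]
Step 5: flows [0=1,2->1,2=3] -> levels [3 4 5 6]
Step 6: flows [1->0,2->1,3->2] -> levels [4 4 5 5]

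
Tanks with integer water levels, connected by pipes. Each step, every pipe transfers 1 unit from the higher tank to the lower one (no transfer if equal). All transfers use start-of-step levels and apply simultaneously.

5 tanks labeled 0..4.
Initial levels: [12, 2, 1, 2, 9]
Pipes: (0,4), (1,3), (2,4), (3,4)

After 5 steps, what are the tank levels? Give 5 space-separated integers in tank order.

Answer: 7 4 5 5 5

Derivation:
Step 1: flows [0->4,1=3,4->2,4->3] -> levels [11 2 2 3 8]
Step 2: flows [0->4,3->1,4->2,4->3] -> levels [10 3 3 3 7]
Step 3: flows [0->4,1=3,4->2,4->3] -> levels [9 3 4 4 6]
Step 4: flows [0->4,3->1,4->2,4->3] -> levels [8 4 5 4 5]
Step 5: flows [0->4,1=3,2=4,4->3] -> levels [7 4 5 5 5]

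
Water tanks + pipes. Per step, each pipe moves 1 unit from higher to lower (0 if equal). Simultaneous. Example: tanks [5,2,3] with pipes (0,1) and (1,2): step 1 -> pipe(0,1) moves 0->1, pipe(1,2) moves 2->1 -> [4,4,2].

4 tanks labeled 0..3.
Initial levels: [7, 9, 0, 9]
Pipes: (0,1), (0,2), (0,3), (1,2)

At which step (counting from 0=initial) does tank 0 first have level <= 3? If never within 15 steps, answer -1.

Step 1: flows [1->0,0->2,3->0,1->2] -> levels [8 7 2 8]
Step 2: flows [0->1,0->2,0=3,1->2] -> levels [6 7 4 8]
Step 3: flows [1->0,0->2,3->0,1->2] -> levels [7 5 6 7]
Step 4: flows [0->1,0->2,0=3,2->1] -> levels [5 7 6 7]
Step 5: flows [1->0,2->0,3->0,1->2] -> levels [8 5 6 6]
Step 6: flows [0->1,0->2,0->3,2->1] -> levels [5 7 6 7]
  -> period-2 cycle (repeats step 4); tank 0 never drops to <=3
Tank 0 never reaches <=3 within 15 steps

Answer: -1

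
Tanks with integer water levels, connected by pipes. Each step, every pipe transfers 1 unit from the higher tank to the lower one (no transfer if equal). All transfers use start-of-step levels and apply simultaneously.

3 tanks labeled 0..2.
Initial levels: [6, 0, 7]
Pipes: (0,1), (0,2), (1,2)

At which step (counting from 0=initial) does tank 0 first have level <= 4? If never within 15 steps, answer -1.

Step 1: flows [0->1,2->0,2->1] -> levels [6 2 5]
Step 2: flows [0->1,0->2,2->1] -> levels [4 4 5]
Tank 0 first reaches <=4 at step 2

Answer: 2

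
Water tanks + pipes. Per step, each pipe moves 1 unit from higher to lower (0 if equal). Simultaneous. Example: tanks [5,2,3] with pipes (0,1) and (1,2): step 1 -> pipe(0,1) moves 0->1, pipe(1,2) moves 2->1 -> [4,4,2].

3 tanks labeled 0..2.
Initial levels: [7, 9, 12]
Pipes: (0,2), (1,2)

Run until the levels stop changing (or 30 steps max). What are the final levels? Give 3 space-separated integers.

Step 1: flows [2->0,2->1] -> levels [8 10 10]
Step 2: flows [2->0,1=2] -> levels [9 10 9]
Step 3: flows [0=2,1->2] -> levels [9 9 10]
Step 4: flows [2->0,2->1] -> levels [10 10 8]
Step 5: flows [0->2,1->2] -> levels [9 9 10]
  -> period-2 cycle: step 5 state = step 3 state; never stabilizes
  -> state at step 30: (30-3) mod 2 = 1, same as step 4 -> [10 10 8]

Answer: 10 10 8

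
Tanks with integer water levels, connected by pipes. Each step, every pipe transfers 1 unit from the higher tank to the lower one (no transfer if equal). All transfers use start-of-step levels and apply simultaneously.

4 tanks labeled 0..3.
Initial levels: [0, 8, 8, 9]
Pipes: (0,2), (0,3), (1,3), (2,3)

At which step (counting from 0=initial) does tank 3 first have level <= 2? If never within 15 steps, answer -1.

Step 1: flows [2->0,3->0,3->1,3->2] -> levels [2 9 8 6]
Step 2: flows [2->0,3->0,1->3,2->3] -> levels [4 8 6 7]
Step 3: flows [2->0,3->0,1->3,3->2] -> levels [6 7 6 6]
Step 4: flows [0=2,0=3,1->3,2=3] -> levels [6 6 6 7]
Step 5: flows [0=2,3->0,3->1,3->2] -> levels [7 7 7 4]
Step 6: flows [0=2,0->3,1->3,2->3] -> levels [6 6 6 7]
  -> period-2 cycle (repeats step 4); tank 3 never drops to <=2
Tank 3 never reaches <=2 within 15 steps

Answer: -1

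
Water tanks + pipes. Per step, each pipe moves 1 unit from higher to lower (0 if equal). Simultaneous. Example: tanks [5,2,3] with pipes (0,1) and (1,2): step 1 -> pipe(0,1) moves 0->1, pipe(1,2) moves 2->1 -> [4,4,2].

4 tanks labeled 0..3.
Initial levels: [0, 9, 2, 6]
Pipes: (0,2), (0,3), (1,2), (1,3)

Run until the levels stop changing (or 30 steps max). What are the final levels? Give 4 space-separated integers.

Answer: 4 3 5 5

Derivation:
Step 1: flows [2->0,3->0,1->2,1->3] -> levels [2 7 2 6]
Step 2: flows [0=2,3->0,1->2,1->3] -> levels [3 5 3 6]
Step 3: flows [0=2,3->0,1->2,3->1] -> levels [4 5 4 4]
Step 4: flows [0=2,0=3,1->2,1->3] -> levels [4 3 5 5]
Step 5: flows [2->0,3->0,2->1,3->1] -> levels [6 5 3 3]
Step 6: flows [0->2,0->3,1->2,1->3] -> levels [4 3 5 5]
  -> period-2 cycle: step 6 state = step 4 state; never stabilizes
  -> state at step 30: (30-4) mod 2 = 0, same as step 4 -> [4 3 5 5]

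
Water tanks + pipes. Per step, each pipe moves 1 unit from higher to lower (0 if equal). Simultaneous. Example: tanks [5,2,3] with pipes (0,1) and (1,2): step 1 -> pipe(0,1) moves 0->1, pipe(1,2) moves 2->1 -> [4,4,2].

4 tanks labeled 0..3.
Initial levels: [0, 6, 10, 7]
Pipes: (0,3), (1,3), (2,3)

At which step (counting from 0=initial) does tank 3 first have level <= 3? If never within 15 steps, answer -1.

Answer: -1

Derivation:
Step 1: flows [3->0,3->1,2->3] -> levels [1 7 9 6]
Step 2: flows [3->0,1->3,2->3] -> levels [2 6 8 7]
Step 3: flows [3->0,3->1,2->3] -> levels [3 7 7 6]
Step 4: flows [3->0,1->3,2->3] -> levels [4 6 6 7]
Step 5: flows [3->0,3->1,3->2] -> levels [5 7 7 4]
Step 6: flows [0->3,1->3,2->3] -> levels [4 6 6 7]
  -> period-2 cycle (repeats step 4); tank 3 never drops to <=3
Tank 3 never reaches <=3 within 15 steps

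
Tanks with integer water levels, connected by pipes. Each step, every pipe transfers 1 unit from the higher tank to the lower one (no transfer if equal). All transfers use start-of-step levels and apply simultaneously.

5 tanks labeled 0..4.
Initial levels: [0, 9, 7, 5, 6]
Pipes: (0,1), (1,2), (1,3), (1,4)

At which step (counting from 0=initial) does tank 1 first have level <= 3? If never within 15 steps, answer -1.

Step 1: flows [1->0,1->2,1->3,1->4] -> levels [1 5 8 6 7]
Step 2: flows [1->0,2->1,3->1,4->1] -> levels [2 7 7 5 6]
Step 3: flows [1->0,1=2,1->3,1->4] -> levels [3 4 7 6 7]
Step 4: flows [1->0,2->1,3->1,4->1] -> levels [4 6 6 5 6]
Step 5: flows [1->0,1=2,1->3,1=4] -> levels [5 4 6 6 6]
Step 6: flows [0->1,2->1,3->1,4->1] -> levels [4 8 5 5 5]
Step 7: flows [1->0,1->2,1->3,1->4] -> levels [5 4 6 6 6]
  -> period-2 cycle (repeats step 5); tank 1 never drops to <=3
Tank 1 never reaches <=3 within 15 steps

Answer: -1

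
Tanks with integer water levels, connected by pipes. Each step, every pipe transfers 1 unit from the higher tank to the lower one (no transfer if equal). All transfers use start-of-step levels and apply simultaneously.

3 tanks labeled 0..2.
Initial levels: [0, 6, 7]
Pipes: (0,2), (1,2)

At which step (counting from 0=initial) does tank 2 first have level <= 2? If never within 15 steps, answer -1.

Step 1: flows [2->0,2->1] -> levels [1 7 5]
Step 2: flows [2->0,1->2] -> levels [2 6 5]
Step 3: flows [2->0,1->2] -> levels [3 5 5]
Step 4: flows [2->0,1=2] -> levels [4 5 4]
Step 5: flows [0=2,1->2] -> levels [4 4 5]
Step 6: flows [2->0,2->1] -> levels [5 5 3]
Step 7: flows [0->2,1->2] -> levels [4 4 5]
  -> period-2 cycle (repeats step 5); tank 2 never drops to <=2
Tank 2 never reaches <=2 within 15 steps

Answer: -1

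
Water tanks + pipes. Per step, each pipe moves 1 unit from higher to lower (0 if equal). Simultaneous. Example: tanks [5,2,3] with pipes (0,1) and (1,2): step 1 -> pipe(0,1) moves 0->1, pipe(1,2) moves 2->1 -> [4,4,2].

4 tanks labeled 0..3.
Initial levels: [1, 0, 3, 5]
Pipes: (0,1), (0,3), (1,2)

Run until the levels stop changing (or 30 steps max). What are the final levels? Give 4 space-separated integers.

Step 1: flows [0->1,3->0,2->1] -> levels [1 2 2 4]
Step 2: flows [1->0,3->0,1=2] -> levels [3 1 2 3]
Step 3: flows [0->1,0=3,2->1] -> levels [2 3 1 3]
Step 4: flows [1->0,3->0,1->2] -> levels [4 1 2 2]
Step 5: flows [0->1,0->3,2->1] -> levels [2 3 1 3]
  -> period-2 cycle: step 5 state = step 3 state; never stabilizes
  -> state at step 30: (30-3) mod 2 = 1, same as step 4 -> [4 1 2 2]

Answer: 4 1 2 2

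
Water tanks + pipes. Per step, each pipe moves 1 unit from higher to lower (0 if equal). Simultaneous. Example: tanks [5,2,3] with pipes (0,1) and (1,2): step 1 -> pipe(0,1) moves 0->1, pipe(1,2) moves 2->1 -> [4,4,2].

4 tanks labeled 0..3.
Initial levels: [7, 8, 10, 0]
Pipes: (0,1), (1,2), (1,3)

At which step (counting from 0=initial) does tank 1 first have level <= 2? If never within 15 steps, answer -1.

Answer: -1

Derivation:
Step 1: flows [1->0,2->1,1->3] -> levels [8 7 9 1]
Step 2: flows [0->1,2->1,1->3] -> levels [7 8 8 2]
Step 3: flows [1->0,1=2,1->3] -> levels [8 6 8 3]
Step 4: flows [0->1,2->1,1->3] -> levels [7 7 7 4]
Step 5: flows [0=1,1=2,1->3] -> levels [7 6 7 5]
Step 6: flows [0->1,2->1,1->3] -> levels [6 7 6 6]
Step 7: flows [1->0,1->2,1->3] -> levels [7 4 7 7]
Step 8: flows [0->1,2->1,3->1] -> levels [6 7 6 6]
  -> period-2 cycle (repeats step 6); tank 1 never drops to <=2
Tank 1 never reaches <=2 within 15 steps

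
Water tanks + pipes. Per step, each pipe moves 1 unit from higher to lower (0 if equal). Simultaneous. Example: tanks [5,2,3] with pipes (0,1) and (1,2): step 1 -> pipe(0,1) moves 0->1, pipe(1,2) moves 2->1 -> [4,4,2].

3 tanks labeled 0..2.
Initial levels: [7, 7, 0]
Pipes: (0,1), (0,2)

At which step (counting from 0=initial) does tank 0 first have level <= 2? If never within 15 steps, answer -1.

Step 1: flows [0=1,0->2] -> levels [6 7 1]
Step 2: flows [1->0,0->2] -> levels [6 6 2]
Step 3: flows [0=1,0->2] -> levels [5 6 3]
Step 4: flows [1->0,0->2] -> levels [5 5 4]
Step 5: flows [0=1,0->2] -> levels [4 5 5]
Step 6: flows [1->0,2->0] -> levels [6 4 4]
Step 7: flows [0->1,0->2] -> levels [4 5 5]
  -> period-2 cycle (repeats step 5); tank 0 never drops to <=2
Tank 0 never reaches <=2 within 15 steps

Answer: -1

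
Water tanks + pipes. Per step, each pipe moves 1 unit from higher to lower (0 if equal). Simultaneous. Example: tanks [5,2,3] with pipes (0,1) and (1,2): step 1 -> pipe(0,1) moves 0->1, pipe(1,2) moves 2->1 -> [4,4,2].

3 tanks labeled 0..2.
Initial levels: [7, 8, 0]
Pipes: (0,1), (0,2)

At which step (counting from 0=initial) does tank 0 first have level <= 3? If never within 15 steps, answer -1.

Answer: -1

Derivation:
Step 1: flows [1->0,0->2] -> levels [7 7 1]
Step 2: flows [0=1,0->2] -> levels [6 7 2]
Step 3: flows [1->0,0->2] -> levels [6 6 3]
Step 4: flows [0=1,0->2] -> levels [5 6 4]
Step 5: flows [1->0,0->2] -> levels [5 5 5]
Step 6: flows [0=1,0=2] -> levels [5 5 5]
  -> stable; tank 0 stays at 5 > 3
Tank 0 never reaches <=3 within 15 steps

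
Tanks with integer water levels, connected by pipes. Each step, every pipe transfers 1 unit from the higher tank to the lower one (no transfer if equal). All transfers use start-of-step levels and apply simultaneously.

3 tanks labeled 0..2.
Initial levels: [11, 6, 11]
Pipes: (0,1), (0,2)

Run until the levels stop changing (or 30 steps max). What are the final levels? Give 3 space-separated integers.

Answer: 10 9 9

Derivation:
Step 1: flows [0->1,0=2] -> levels [10 7 11]
Step 2: flows [0->1,2->0] -> levels [10 8 10]
Step 3: flows [0->1,0=2] -> levels [9 9 10]
Step 4: flows [0=1,2->0] -> levels [10 9 9]
Step 5: flows [0->1,0->2] -> levels [8 10 10]
Step 6: flows [1->0,2->0] -> levels [10 9 9]
  -> period-2 cycle: step 6 state = step 4 state; never stabilizes
  -> state at step 30: (30-4) mod 2 = 0, same as step 4 -> [10 9 9]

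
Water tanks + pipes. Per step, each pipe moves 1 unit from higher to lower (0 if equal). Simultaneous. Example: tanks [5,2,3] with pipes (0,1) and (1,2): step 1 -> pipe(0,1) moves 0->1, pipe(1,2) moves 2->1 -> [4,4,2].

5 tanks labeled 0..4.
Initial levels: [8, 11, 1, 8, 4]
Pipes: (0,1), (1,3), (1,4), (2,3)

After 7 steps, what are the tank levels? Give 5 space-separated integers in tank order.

Answer: 8 5 5 7 7

Derivation:
Step 1: flows [1->0,1->3,1->4,3->2] -> levels [9 8 2 8 5]
Step 2: flows [0->1,1=3,1->4,3->2] -> levels [8 8 3 7 6]
Step 3: flows [0=1,1->3,1->4,3->2] -> levels [8 6 4 7 7]
Step 4: flows [0->1,3->1,4->1,3->2] -> levels [7 9 5 5 6]
Step 5: flows [1->0,1->3,1->4,2=3] -> levels [8 6 5 6 7]
Step 6: flows [0->1,1=3,4->1,3->2] -> levels [7 8 6 5 6]
Step 7: flows [1->0,1->3,1->4,2->3] -> levels [8 5 5 7 7]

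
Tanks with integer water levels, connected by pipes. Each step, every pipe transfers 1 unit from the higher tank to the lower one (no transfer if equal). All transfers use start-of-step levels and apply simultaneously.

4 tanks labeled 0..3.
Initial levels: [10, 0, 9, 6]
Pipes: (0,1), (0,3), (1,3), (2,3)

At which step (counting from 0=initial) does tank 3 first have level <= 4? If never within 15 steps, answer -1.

Step 1: flows [0->1,0->3,3->1,2->3] -> levels [8 2 8 7]
Step 2: flows [0->1,0->3,3->1,2->3] -> levels [6 4 7 8]
Step 3: flows [0->1,3->0,3->1,3->2] -> levels [6 6 8 5]
Step 4: flows [0=1,0->3,1->3,2->3] -> levels [5 5 7 8]
Step 5: flows [0=1,3->0,3->1,3->2] -> levels [6 6 8 5]
  -> period-2 cycle (repeats step 3); tank 3 never drops to <=4
Tank 3 never reaches <=4 within 15 steps

Answer: -1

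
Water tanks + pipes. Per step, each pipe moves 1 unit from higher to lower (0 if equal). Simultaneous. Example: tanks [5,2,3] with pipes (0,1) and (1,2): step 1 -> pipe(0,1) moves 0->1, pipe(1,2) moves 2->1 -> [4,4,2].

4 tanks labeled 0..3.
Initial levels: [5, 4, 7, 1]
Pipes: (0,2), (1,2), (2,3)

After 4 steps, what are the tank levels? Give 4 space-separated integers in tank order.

Answer: 4 4 6 3

Derivation:
Step 1: flows [2->0,2->1,2->3] -> levels [6 5 4 2]
Step 2: flows [0->2,1->2,2->3] -> levels [5 4 5 3]
Step 3: flows [0=2,2->1,2->3] -> levels [5 5 3 4]
Step 4: flows [0->2,1->2,3->2] -> levels [4 4 6 3]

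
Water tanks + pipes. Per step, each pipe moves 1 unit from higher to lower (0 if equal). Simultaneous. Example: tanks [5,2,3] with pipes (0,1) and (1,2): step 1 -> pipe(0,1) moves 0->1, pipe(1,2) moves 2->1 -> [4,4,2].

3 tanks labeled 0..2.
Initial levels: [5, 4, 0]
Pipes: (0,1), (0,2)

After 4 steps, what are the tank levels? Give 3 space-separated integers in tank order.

Step 1: flows [0->1,0->2] -> levels [3 5 1]
Step 2: flows [1->0,0->2] -> levels [3 4 2]
Step 3: flows [1->0,0->2] -> levels [3 3 3]
Step 4: flows [0=1,0=2] -> levels [3 3 3]

Answer: 3 3 3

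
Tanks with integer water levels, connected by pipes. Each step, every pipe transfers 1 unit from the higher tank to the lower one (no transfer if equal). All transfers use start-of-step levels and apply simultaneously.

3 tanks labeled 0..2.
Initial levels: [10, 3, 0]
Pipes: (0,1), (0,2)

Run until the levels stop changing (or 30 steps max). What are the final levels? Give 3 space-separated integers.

Answer: 3 5 5

Derivation:
Step 1: flows [0->1,0->2] -> levels [8 4 1]
Step 2: flows [0->1,0->2] -> levels [6 5 2]
Step 3: flows [0->1,0->2] -> levels [4 6 3]
Step 4: flows [1->0,0->2] -> levels [4 5 4]
Step 5: flows [1->0,0=2] -> levels [5 4 4]
Step 6: flows [0->1,0->2] -> levels [3 5 5]
Step 7: flows [1->0,2->0] -> levels [5 4 4]
  -> period-2 cycle: step 7 state = step 5 state; never stabilizes
  -> state at step 30: (30-5) mod 2 = 1, same as step 6 -> [3 5 5]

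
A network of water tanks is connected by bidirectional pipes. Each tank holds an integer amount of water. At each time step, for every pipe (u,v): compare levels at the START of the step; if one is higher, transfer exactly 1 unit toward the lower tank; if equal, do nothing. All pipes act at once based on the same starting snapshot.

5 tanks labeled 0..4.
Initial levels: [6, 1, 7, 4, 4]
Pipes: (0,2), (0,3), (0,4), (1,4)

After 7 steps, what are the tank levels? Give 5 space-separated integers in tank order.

Step 1: flows [2->0,0->3,0->4,4->1] -> levels [5 2 6 5 4]
Step 2: flows [2->0,0=3,0->4,4->1] -> levels [5 3 5 5 4]
Step 3: flows [0=2,0=3,0->4,4->1] -> levels [4 4 5 5 4]
Step 4: flows [2->0,3->0,0=4,1=4] -> levels [6 4 4 4 4]
Step 5: flows [0->2,0->3,0->4,1=4] -> levels [3 4 5 5 5]
Step 6: flows [2->0,3->0,4->0,4->1] -> levels [6 5 4 4 3]
Step 7: flows [0->2,0->3,0->4,1->4] -> levels [3 4 5 5 5]

Answer: 3 4 5 5 5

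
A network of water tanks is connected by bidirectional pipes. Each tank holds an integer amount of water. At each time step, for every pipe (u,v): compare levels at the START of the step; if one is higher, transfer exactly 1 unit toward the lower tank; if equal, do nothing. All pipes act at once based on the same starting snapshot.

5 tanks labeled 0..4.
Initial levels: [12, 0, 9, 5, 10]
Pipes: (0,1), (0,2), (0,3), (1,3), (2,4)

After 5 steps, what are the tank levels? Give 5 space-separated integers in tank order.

Answer: 8 7 8 5 8

Derivation:
Step 1: flows [0->1,0->2,0->3,3->1,4->2] -> levels [9 2 11 5 9]
Step 2: flows [0->1,2->0,0->3,3->1,2->4] -> levels [8 4 9 5 10]
Step 3: flows [0->1,2->0,0->3,3->1,4->2] -> levels [7 6 9 5 9]
Step 4: flows [0->1,2->0,0->3,1->3,2=4] -> levels [6 6 8 7 9]
Step 5: flows [0=1,2->0,3->0,3->1,4->2] -> levels [8 7 8 5 8]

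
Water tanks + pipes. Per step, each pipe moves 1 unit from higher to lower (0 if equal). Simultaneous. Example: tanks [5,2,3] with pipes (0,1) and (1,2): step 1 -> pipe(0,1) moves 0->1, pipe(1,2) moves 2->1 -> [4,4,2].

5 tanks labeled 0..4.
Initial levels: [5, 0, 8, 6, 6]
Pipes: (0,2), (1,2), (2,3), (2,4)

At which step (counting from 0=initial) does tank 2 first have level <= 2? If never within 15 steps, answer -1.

Answer: 5

Derivation:
Step 1: flows [2->0,2->1,2->3,2->4] -> levels [6 1 4 7 7]
Step 2: flows [0->2,2->1,3->2,4->2] -> levels [5 2 6 6 6]
Step 3: flows [2->0,2->1,2=3,2=4] -> levels [6 3 4 6 6]
Step 4: flows [0->2,2->1,3->2,4->2] -> levels [5 4 6 5 5]
Step 5: flows [2->0,2->1,2->3,2->4] -> levels [6 5 2 6 6]
Tank 2 first reaches <=2 at step 5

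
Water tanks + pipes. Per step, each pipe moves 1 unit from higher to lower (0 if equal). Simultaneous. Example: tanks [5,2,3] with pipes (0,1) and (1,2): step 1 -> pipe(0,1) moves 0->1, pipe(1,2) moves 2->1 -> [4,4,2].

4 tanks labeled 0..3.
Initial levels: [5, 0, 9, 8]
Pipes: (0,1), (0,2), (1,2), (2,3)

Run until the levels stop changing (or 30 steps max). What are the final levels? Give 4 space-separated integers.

Step 1: flows [0->1,2->0,2->1,2->3] -> levels [5 2 6 9]
Step 2: flows [0->1,2->0,2->1,3->2] -> levels [5 4 5 8]
Step 3: flows [0->1,0=2,2->1,3->2] -> levels [4 6 5 7]
Step 4: flows [1->0,2->0,1->2,3->2] -> levels [6 4 6 6]
Step 5: flows [0->1,0=2,2->1,2=3] -> levels [5 6 5 6]
Step 6: flows [1->0,0=2,1->2,3->2] -> levels [6 4 7 5]
Step 7: flows [0->1,2->0,2->1,2->3] -> levels [6 6 4 6]
Step 8: flows [0=1,0->2,1->2,3->2] -> levels [5 5 7 5]
Step 9: flows [0=1,2->0,2->1,2->3] -> levels [6 6 4 6]
  -> period-2 cycle: step 9 state = step 7 state; never stabilizes
  -> state at step 30: (30-7) mod 2 = 1, same as step 8 -> [5 5 7 5]

Answer: 5 5 7 5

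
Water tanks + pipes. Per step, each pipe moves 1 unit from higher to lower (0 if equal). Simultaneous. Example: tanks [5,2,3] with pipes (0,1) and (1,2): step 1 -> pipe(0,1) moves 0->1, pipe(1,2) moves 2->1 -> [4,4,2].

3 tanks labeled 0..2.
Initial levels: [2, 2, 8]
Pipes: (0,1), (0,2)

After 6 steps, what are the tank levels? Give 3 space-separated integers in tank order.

Answer: 4 4 4

Derivation:
Step 1: flows [0=1,2->0] -> levels [3 2 7]
Step 2: flows [0->1,2->0] -> levels [3 3 6]
Step 3: flows [0=1,2->0] -> levels [4 3 5]
Step 4: flows [0->1,2->0] -> levels [4 4 4]
Step 5: flows [0=1,0=2] -> levels [4 4 4]
  -> stable; steps 6..6 unchanged -> [4 4 4]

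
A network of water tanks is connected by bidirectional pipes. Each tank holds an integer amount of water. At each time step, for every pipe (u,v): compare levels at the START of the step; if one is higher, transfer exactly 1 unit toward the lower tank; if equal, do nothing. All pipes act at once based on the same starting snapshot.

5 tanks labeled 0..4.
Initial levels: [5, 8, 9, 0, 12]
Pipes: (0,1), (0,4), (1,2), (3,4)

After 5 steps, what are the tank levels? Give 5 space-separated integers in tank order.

Answer: 7 9 7 5 6

Derivation:
Step 1: flows [1->0,4->0,2->1,4->3] -> levels [7 8 8 1 10]
Step 2: flows [1->0,4->0,1=2,4->3] -> levels [9 7 8 2 8]
Step 3: flows [0->1,0->4,2->1,4->3] -> levels [7 9 7 3 8]
Step 4: flows [1->0,4->0,1->2,4->3] -> levels [9 7 8 4 6]
Step 5: flows [0->1,0->4,2->1,4->3] -> levels [7 9 7 5 6]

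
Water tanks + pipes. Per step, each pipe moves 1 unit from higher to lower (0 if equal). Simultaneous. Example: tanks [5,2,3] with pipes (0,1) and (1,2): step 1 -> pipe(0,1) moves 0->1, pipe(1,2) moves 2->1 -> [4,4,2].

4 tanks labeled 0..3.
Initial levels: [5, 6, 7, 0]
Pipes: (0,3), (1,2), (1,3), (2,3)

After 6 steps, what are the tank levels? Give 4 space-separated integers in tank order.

Answer: 3 4 5 6

Derivation:
Step 1: flows [0->3,2->1,1->3,2->3] -> levels [4 6 5 3]
Step 2: flows [0->3,1->2,1->3,2->3] -> levels [3 4 5 6]
Step 3: flows [3->0,2->1,3->1,3->2] -> levels [4 6 5 3]
  -> period-2 cycle: step 3 state = step 1 state
  -> state at step 6: (6-1) mod 2 = 1, same as step 2 -> [3 4 5 6]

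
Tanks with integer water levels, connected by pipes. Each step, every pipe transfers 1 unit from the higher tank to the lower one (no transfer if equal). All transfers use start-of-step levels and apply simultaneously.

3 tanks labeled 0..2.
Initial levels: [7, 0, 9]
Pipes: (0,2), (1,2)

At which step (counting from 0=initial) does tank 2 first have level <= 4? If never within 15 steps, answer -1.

Answer: 7

Derivation:
Step 1: flows [2->0,2->1] -> levels [8 1 7]
Step 2: flows [0->2,2->1] -> levels [7 2 7]
Step 3: flows [0=2,2->1] -> levels [7 3 6]
Step 4: flows [0->2,2->1] -> levels [6 4 6]
Step 5: flows [0=2,2->1] -> levels [6 5 5]
Step 6: flows [0->2,1=2] -> levels [5 5 6]
Step 7: flows [2->0,2->1] -> levels [6 6 4]
Tank 2 first reaches <=4 at step 7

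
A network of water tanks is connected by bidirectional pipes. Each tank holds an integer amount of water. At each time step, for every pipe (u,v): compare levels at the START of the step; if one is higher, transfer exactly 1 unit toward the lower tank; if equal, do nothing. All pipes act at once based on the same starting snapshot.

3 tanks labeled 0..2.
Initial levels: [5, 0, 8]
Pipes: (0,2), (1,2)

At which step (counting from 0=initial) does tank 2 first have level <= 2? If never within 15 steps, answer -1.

Answer: -1

Derivation:
Step 1: flows [2->0,2->1] -> levels [6 1 6]
Step 2: flows [0=2,2->1] -> levels [6 2 5]
Step 3: flows [0->2,2->1] -> levels [5 3 5]
Step 4: flows [0=2,2->1] -> levels [5 4 4]
Step 5: flows [0->2,1=2] -> levels [4 4 5]
Step 6: flows [2->0,2->1] -> levels [5 5 3]
Step 7: flows [0->2,1->2] -> levels [4 4 5]
  -> period-2 cycle (repeats step 5); tank 2 never drops to <=2
Tank 2 never reaches <=2 within 15 steps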